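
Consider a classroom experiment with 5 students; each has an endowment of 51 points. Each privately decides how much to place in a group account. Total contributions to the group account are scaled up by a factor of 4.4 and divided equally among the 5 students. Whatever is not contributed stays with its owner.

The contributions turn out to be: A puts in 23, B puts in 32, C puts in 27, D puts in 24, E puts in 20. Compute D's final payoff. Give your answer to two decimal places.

Total contributed: 23 + 32 + 27 + 24 + 20 = 126.
Each receives 4.4 × 126 / 5 = 110.88 from the group account.
D keeps 51 − 24 = 27, so D's payoff is 27 + 110.88 = 137.88.

137.88 points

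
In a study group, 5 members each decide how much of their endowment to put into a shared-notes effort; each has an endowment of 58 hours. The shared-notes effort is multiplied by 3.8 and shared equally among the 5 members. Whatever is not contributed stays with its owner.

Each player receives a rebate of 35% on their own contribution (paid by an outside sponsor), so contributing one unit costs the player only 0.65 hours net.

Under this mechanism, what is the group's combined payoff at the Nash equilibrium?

The effective private return per unit is now (3.8/5) / 0.65 = 1.1692 > 1, so every player's dominant strategy flips to full contribution.
So the Nash equilibrium is full contribution by all 5; the group earns 5 × (58 × 0.35 + 3.8 × 58) = 1203.50.

1203.50 hours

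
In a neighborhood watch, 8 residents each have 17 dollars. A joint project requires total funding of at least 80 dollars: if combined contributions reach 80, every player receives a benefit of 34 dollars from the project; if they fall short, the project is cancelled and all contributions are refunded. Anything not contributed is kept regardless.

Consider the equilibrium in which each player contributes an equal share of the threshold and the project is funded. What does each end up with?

Equal share of the threshold: 80/8 = 10.
At this profile no one gains by cutting their contribution: any cut drops the total below 80, the project is cancelled, contributions are refunded, and the deviator ends with 17, which is less than 17 − 10 + 34 = 41. Contributing more than 10 just wastes the excess. So contributing exactly 10 is a best response.
Each player's payoff: 17 − 10 + 34 = 41.

41 dollars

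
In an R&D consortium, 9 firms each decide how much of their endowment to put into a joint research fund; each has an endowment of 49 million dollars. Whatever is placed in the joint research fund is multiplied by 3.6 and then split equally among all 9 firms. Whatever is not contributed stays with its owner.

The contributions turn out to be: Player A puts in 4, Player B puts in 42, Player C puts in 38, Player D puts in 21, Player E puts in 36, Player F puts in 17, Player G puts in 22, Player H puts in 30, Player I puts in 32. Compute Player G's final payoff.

Total contributed: 4 + 42 + 38 + 21 + 36 + 17 + 22 + 30 + 32 = 242.
Each receives 3.6 × 242 / 9 = 96.80 from the joint research fund.
Player G keeps 49 − 22 = 27, so Player G's payoff is 27 + 96.80 = 123.80.

123.80 million dollars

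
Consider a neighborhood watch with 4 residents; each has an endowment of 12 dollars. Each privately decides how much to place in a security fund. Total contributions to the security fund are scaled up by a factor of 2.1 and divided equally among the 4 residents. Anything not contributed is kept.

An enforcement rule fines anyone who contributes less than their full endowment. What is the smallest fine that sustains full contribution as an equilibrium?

Given the others contribute fully, the best deviation is to contribute 0 (any partial contribution still incurs the fine and gives up units whose private return 0.5250 is below 1).
Deviating from 12 to 0 saves 12 dollars but forfeits the deviator's share of the drop in the security fund: 2.1/4 × 12 = 6.30.
So the deviation gain is 12 − 6.30 = 5.70, and the fine must be at least 5.70 dollars to wipe it out.

5.70 dollars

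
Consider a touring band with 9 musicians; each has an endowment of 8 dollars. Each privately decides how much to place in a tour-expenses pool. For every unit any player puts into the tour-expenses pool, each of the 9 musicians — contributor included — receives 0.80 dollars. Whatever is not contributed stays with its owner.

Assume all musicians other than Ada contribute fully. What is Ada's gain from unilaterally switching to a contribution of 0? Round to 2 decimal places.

1.60 dollars

Switching from a contribution of 8 to 0 lets Ada keep an extra 8 dollars, but lowers the tour-expenses pool by 8, which costs Ada their own share of that drop: 0.80 × 8 = 6.40.
Net gain = 8 − 6.40 = 1.60. The private return per contributed unit (0.80) is below 1, so free-riding is indeed the best response regardless of what the others do.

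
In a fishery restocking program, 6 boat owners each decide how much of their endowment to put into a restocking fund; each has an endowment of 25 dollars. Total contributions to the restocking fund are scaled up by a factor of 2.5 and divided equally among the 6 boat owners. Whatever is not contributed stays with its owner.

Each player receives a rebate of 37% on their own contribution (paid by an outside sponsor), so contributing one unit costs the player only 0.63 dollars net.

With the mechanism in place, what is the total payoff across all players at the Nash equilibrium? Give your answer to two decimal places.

With the mechanism, a contributed unit returns (2.5/6) / 0.63 = 0.6614 per unit of net cost — still below 1 — so contributing 0 remains dominant for every player.
Everyone keeps their endowment and the group total is 6 × 25 = 150.

150.00 dollars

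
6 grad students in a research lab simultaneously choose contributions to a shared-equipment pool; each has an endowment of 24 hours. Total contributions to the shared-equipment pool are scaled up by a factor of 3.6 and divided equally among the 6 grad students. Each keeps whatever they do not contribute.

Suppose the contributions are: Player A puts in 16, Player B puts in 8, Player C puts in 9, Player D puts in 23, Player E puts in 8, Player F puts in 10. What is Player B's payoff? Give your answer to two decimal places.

60.40 hours

Total contributed: 16 + 8 + 9 + 23 + 8 + 10 = 74.
Each receives 3.6 × 74 / 6 = 44.40 from the shared-equipment pool.
Player B keeps 24 − 8 = 16, so Player B's payoff is 16 + 44.40 = 60.40.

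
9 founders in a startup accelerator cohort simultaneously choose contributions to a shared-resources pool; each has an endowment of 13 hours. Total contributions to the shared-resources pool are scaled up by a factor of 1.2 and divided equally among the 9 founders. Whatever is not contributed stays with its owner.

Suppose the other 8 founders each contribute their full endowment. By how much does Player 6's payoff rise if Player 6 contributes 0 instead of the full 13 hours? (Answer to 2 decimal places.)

Switching from a contribution of 13 to 0 lets Player 6 keep an extra 13 hours, but lowers the shared-resources pool by 13, which costs Player 6 their own share of that drop: 1.2/9 × 13 = 1.73.
Net gain = 13 − 1.73 = 11.27. The private return per contributed unit (0.1333) is below 1, so free-riding is indeed the best response regardless of what the others do.

11.27 hours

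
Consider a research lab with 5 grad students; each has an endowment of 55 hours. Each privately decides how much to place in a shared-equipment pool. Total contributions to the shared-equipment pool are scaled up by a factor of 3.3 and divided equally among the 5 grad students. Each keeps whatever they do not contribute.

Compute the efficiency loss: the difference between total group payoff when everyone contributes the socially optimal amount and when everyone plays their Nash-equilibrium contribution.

Each contributed unit returns 3.3/5 = 0.6600 to its contributor — below 1 — so contributing 0 is dominant for every player. At the Nash equilibrium everyone keeps their 55, and the group total is 5 × 55 = 275.
Each contributed unit returns 3.300 to the group as a whole (0.6600 to each of 5 players), which exceeds 1, so the social optimum is full contribution: group total = 3.300 × 275 = 907.50.
Efficiency loss = 907.50 − 275 = 632.50.

632.50 hours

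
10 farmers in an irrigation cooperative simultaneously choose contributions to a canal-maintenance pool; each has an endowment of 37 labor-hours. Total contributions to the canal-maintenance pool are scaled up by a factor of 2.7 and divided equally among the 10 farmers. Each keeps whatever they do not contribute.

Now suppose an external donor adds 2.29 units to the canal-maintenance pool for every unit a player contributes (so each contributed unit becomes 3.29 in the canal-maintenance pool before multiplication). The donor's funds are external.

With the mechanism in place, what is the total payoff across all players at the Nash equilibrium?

370.00 labor-hours

With the mechanism, a contributed unit returns 2.7 × 3.29 / 10 = 0.8883 per unit of net cost — still below 1 — so contributing 0 remains dominant for every player.
Everyone keeps their endowment and the group total is 10 × 37 = 370.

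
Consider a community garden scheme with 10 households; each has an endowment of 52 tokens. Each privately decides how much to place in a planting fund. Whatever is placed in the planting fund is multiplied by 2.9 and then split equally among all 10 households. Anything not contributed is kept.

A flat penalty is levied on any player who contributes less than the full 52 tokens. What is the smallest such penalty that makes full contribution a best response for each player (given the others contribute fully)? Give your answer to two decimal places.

36.92 tokens

Given the others contribute fully, the best deviation is to contribute 0 (any partial contribution still incurs the fine and gives up units whose private return 0.2900 is below 1).
Deviating from 52 to 0 saves 52 tokens but forfeits the deviator's share of the drop in the planting fund: 2.9/10 × 52 = 15.08.
So the deviation gain is 52 − 15.08 = 36.92, and the fine must be at least 36.92 tokens to wipe it out.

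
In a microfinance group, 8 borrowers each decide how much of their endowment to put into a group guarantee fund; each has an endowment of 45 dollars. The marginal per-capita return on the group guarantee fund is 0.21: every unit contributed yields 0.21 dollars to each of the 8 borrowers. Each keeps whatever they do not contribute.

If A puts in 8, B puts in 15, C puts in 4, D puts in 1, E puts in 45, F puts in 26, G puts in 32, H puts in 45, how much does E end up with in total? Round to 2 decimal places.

36.96 dollars

Total contributed: 8 + 15 + 4 + 1 + 45 + 26 + 32 + 45 = 176.
Each receives 0.21 × 176 = 36.96 from the group guarantee fund.
E keeps 45 − 45 = 0, so E's payoff is 0 + 36.96 = 36.96.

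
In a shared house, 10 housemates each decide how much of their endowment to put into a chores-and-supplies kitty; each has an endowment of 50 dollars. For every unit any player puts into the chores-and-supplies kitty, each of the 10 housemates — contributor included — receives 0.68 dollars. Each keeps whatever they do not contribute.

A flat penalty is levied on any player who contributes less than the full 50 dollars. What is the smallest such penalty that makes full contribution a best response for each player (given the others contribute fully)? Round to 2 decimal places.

Given the others contribute fully, the best deviation is to contribute 0 (any partial contribution still incurs the fine and gives up units whose private return 0.68 is below 1).
Deviating from 50 to 0 saves 50 dollars but forfeits the deviator's share of the drop in the chores-and-supplies kitty: 0.68 × 50 = 34.00.
So the deviation gain is 50 − 34.00 = 16.00, and the fine must be at least 16.00 dollars to wipe it out.

16.00 dollars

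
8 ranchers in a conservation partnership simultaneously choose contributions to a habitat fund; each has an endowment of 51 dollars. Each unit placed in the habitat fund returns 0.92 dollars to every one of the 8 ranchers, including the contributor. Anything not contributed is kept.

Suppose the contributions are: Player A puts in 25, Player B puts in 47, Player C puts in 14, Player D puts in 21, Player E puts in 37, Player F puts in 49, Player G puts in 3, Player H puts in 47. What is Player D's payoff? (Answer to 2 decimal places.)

253.56 dollars

Total contributed: 25 + 47 + 14 + 21 + 37 + 49 + 3 + 47 = 243.
Each receives 0.92 × 243 = 223.56 from the habitat fund.
Player D keeps 51 − 21 = 30, so Player D's payoff is 30 + 223.56 = 253.56.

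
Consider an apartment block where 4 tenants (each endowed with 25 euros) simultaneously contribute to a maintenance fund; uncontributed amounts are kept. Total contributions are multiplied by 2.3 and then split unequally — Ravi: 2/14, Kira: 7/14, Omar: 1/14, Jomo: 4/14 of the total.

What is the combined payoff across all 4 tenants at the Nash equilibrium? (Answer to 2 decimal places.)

Each unit j contributes comes back to j as 2.3 × (j's share), so j prefers to contribute only if that share exceeds 1/2.3 = 0.4348; otherwise keeping the unit dominates.
Kira alone (share 7/14) is above the threshold, contributing 25; the remaining 3 contribute 0. Total contributed: 25.
The maintenance fund pays out 2.3 × 25 = 57.50 in total (split across the unequal shares, but the aggregate is all that matters for the group sum).
The 3 free-riders keep 25 each, adding 75. Group total = 75 + 57.50 = 132.50.

132.50 euros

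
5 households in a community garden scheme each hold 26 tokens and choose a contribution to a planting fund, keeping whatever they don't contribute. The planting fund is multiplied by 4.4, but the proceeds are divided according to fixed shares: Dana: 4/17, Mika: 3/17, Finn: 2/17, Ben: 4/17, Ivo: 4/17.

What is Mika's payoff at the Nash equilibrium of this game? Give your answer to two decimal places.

A player with share s gets back 4.4·s per unit contributed, so full contribution is dominant for anyone with s > 1/4.4 = 0.2273 and zero contribution is dominant for anyone below.
The shares above 0.2273 belong to Dana, Ben and Ivo, contributing 26 each; the remaining 2 contribute 0. Total contributed: 78.
Mika keeps 26 and receives 4.4 × 78 × 3/17 = 60.56 from the planting fund, for a payoff of 86.56.

86.56 tokens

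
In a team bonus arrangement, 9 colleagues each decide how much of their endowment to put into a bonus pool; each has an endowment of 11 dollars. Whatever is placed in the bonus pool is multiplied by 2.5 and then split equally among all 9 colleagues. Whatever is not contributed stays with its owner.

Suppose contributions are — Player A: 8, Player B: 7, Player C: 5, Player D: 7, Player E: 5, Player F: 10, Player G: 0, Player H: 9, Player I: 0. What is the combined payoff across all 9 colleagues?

Total contributed: 8 + 7 + 5 + 7 + 5 + 10 + 0 + 9 + 0 = 51; total kept: 9 × 11 − 51 = 48.
The bonus pool pays out 2.5 × 51 = 127.50 in aggregate.
Group total = 48 + 127.50 = 175.50.

175.50 dollars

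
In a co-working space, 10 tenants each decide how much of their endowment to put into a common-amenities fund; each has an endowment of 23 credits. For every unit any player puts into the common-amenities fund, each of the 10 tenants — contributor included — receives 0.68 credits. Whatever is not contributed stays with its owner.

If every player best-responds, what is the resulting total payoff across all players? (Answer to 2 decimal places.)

230.00 credits

The private return per contributed unit is 0.68 < 1, so contributing 0 is dominant for every player. At the Nash equilibrium everyone keeps their 23, and the group total is 10 × 23 = 230.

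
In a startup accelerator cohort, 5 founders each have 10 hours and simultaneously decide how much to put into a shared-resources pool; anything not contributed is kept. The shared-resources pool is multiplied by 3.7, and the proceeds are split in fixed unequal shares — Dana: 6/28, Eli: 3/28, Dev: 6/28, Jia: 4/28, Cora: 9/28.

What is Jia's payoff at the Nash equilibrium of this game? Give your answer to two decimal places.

Each unit j contributes comes back to j as 3.7 × (j's share), so j prefers to contribute only if that share exceeds 1/3.7 = 0.2703; otherwise keeping the unit dominates.
Cora alone (share 9/28) is above the threshold, contributing 10; the remaining 4 contribute 0. Total contributed: 10.
Jia keeps 10 and receives 3.7 × 10 × 4/28 = 5.29 from the shared-resources pool, for a payoff of 15.29.

15.29 hours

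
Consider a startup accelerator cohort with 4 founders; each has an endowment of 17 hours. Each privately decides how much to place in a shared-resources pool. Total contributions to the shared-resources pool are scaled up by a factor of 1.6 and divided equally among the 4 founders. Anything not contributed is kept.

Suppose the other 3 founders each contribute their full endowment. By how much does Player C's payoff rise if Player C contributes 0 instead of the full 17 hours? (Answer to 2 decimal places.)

10.20 hours

Switching from a contribution of 17 to 0 lets Player C keep an extra 17 hours, but lowers the shared-resources pool by 17, which costs Player C their own share of that drop: 1.6/4 × 17 = 6.80.
Net gain = 17 − 6.80 = 10.20. The private return per contributed unit (0.4000) is below 1, so free-riding is indeed the best response regardless of what the others do.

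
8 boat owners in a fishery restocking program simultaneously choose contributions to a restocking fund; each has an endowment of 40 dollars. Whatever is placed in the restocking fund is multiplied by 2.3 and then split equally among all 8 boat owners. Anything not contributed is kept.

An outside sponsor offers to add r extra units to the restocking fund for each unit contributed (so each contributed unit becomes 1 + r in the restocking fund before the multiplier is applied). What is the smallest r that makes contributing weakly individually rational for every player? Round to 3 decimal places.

With matching at rate r, one contributed unit becomes (1 + r) in the restocking fund and returns 2.3 × (1 + r) / 8 to the contributor.
Setting this equal to 1: 1 + r = 8/2.3 = 3.4783.
So the minimum matching rate is r = 3.4783 − 1 = 2.478.

2.478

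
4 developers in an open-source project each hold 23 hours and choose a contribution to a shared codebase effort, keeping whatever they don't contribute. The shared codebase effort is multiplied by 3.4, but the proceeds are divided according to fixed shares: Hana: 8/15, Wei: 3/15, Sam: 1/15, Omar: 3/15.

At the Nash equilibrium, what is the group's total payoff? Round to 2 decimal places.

147.20 hours

A player with share s gets back 3.4·s per unit contributed, so full contribution is dominant for anyone with s > 1/3.4 = 0.2941 and zero contribution is dominant for anyone below.
Only Hana (8/15) clears that bar, contributing 23; the remaining 3 contribute 0. Total contributed: 23.
The shared codebase effort pays out 3.4 × 23 = 78.20 in total (split across the unequal shares, but the aggregate is all that matters for the group sum).
The 3 free-riders keep 23 each, adding 69. Group total = 69 + 78.20 = 147.20.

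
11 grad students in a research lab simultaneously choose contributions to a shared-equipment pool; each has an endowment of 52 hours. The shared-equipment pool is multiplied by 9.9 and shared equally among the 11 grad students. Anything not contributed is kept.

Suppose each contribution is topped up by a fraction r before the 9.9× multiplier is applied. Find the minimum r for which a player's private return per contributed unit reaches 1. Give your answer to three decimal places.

0.111

With matching at rate r, one contributed unit becomes (1 + r) in the shared-equipment pool and returns 9.9 × (1 + r) / 11 to the contributor.
Setting this equal to 1: 1 + r = 11/9.9 = 1.1111.
So the minimum matching rate is r = 1.1111 − 1 = 0.111.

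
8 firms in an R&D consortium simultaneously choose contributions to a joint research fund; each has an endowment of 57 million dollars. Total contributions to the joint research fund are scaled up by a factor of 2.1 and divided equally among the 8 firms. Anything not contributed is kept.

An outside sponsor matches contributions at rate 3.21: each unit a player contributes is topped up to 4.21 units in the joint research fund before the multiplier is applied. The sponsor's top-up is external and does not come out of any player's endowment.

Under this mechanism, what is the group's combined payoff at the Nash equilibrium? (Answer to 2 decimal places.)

Under the mechanism each unit contributed yields 2.1 × 4.21 / 8 = 1.1051 back to its contributor per unit of net cost, which exceeds 1, making full contribution the dominant choice for everyone.
So the Nash equilibrium is full contribution by all 8; the group earns 2.1 × 4.21 × 456 = 4031.50.

4031.50 million dollars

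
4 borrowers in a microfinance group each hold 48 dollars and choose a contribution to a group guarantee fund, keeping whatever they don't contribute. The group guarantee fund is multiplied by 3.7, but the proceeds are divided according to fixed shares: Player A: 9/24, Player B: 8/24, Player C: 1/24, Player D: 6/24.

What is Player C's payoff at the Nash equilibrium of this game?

62.80 dollars

Player j's private return per contributed unit is 3.7 × (j's share). Contributing is weakly dominant for j when that share is at least 1/3.7 = 0.2703, and contributing 0 is dominant otherwise.
Player A and Player B are above the threshold, contributing 48 each; the remaining 2 contribute 0. Total contributed: 96.
Player C keeps 48 and receives 3.7 × 96 × 1/24 = 14.80 from the group guarantee fund, for a payoff of 62.80.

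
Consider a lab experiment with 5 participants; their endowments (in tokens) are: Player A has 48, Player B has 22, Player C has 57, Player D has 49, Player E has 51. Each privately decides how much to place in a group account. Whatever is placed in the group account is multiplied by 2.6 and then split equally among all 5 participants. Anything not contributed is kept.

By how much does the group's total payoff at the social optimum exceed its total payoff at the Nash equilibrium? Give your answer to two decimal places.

The private return per contributed unit is 2.6/5 = 0.5200 < 1 for every player regardless of endowment, so the Nash equilibrium is zero contribution and the group total is Σ E_j = 48 + 22 + 57 + 49 + 51 = 227.
Each contributed unit returns 2.600 to the group, so the social optimum is full contribution by everyone: group total = 2.600 × 227 = 590.20.
Efficiency loss = (2.600 − 1) × 227 = 363.20.

363.20 tokens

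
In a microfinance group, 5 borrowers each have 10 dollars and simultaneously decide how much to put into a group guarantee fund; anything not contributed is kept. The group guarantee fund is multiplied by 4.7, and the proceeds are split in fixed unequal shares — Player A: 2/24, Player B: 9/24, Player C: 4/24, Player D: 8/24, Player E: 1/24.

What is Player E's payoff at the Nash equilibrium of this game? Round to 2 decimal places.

13.92 dollars

Player j's private return per contributed unit is 4.7 × (j's share). Contributing is weakly dominant for j when that share is at least 1/4.7 = 0.2128, and contributing 0 is dominant otherwise.
The shares above 0.2128 belong to Player B and Player D, contributing 10 each; the remaining 3 contribute 0. Total contributed: 20.
Player E keeps 10 and receives 4.7 × 20 × 1/24 = 3.92 from the group guarantee fund, for a payoff of 13.92.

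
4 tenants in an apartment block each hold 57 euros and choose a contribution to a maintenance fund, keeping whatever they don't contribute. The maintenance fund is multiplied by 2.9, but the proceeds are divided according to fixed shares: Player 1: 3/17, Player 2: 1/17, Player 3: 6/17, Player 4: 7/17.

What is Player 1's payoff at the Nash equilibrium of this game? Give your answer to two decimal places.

A player with share s gets back 2.9·s per unit contributed, so full contribution is dominant for anyone with s > 1/2.9 = 0.3448 and zero contribution is dominant for anyone below.
Player 3 and Player 4 are above the threshold, contributing 57 each; the remaining 2 contribute 0. Total contributed: 114.
Player 1 keeps 57 and receives 2.9 × 114 × 3/17 = 58.34 from the maintenance fund, for a payoff of 115.34.

115.34 euros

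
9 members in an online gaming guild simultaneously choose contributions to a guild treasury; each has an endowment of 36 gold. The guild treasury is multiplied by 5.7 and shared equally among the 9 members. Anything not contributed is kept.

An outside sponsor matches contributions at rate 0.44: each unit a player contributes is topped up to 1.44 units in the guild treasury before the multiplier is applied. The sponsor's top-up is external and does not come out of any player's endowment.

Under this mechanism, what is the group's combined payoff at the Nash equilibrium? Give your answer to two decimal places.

324.00 gold

Even with the mechanism, each unit contributed returns only 5.7 × 1.44 / 9 = 0.9120 per unit of net cost, so contributing nothing is still dominant.
Everyone keeps their endowment and the group total is 9 × 36 = 324.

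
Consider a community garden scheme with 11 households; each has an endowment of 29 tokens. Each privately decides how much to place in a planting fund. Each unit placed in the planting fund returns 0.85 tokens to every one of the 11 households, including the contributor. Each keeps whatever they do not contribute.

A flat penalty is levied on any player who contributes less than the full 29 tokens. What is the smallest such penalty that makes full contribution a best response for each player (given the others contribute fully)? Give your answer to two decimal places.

Given the others contribute fully, the best deviation is to contribute 0 (any partial contribution still incurs the fine and gives up units whose private return 0.85 is below 1).
Deviating from 29 to 0 saves 29 tokens but forfeits the deviator's share of the drop in the planting fund: 0.85 × 29 = 24.65.
So the deviation gain is 29 − 24.65 = 4.35, and the fine must be at least 4.35 tokens to wipe it out.

4.35 tokens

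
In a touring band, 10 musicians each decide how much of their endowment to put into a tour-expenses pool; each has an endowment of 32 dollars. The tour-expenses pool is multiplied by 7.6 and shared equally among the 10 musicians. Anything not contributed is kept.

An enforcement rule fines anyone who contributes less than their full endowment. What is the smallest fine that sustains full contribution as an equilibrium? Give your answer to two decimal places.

7.68 dollars

Given the others contribute fully, the best deviation is to contribute 0 (any partial contribution still incurs the fine and gives up units whose private return 0.7600 is below 1).
Deviating from 32 to 0 saves 32 dollars but forfeits the deviator's share of the drop in the tour-expenses pool: 7.6/10 × 32 = 24.32.
So the deviation gain is 32 − 24.32 = 7.68, and the fine must be at least 7.68 dollars to wipe it out.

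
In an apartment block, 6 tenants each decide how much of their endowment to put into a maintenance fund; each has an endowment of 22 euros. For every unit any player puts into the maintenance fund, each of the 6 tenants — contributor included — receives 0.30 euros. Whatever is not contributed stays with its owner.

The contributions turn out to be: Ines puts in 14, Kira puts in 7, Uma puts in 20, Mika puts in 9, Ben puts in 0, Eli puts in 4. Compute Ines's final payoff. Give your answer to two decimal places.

Total contributed: 14 + 7 + 20 + 9 + 0 + 4 = 54.
Each receives 0.30 × 54 = 16.20 from the maintenance fund.
Ines keeps 22 − 14 = 8, so Ines's payoff is 8 + 16.20 = 24.20.

24.20 euros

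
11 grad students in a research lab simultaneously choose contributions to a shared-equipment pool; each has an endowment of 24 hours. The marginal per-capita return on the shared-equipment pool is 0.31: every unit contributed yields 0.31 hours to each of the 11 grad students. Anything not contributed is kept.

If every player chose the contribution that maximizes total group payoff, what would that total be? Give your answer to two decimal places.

900.24 hours

Each contributed unit returns 3.410 to the group as a whole (0.31 to each of 11 players), which exceeds 1, so the social optimum is full contribution: group total = 3.410 × 264 = 900.24.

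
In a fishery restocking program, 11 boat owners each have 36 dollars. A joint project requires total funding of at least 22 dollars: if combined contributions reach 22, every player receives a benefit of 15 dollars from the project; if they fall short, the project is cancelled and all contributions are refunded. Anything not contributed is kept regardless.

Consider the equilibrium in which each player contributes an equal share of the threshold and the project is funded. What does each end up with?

49 dollars

Equal share of the threshold: 22/11 = 2.
At this profile no one gains by cutting their contribution: any cut drops the total below 22, the project is cancelled, contributions are refunded, and the deviator ends with 36, which is less than 36 − 2 + 15 = 49. Contributing more than 2 just wastes the excess. So contributing exactly 2 is a best response.
Each player's payoff: 36 − 2 + 15 = 49.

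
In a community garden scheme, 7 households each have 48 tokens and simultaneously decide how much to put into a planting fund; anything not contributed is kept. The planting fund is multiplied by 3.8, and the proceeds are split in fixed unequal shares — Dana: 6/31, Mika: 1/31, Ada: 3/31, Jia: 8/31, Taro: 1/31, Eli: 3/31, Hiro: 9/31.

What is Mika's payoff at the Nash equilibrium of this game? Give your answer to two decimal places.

53.88 tokens

Player j's private return per contributed unit is 3.8 × (j's share). Contributing is weakly dominant for j when that share is at least 1/3.8 = 0.2632, and contributing 0 is dominant otherwise.
Only Hiro (9/31) clears that bar, contributing 48; the remaining 6 contribute 0. Total contributed: 48.
Mika keeps 48 and receives 3.8 × 48 × 1/31 = 5.88 from the planting fund, for a payoff of 53.88.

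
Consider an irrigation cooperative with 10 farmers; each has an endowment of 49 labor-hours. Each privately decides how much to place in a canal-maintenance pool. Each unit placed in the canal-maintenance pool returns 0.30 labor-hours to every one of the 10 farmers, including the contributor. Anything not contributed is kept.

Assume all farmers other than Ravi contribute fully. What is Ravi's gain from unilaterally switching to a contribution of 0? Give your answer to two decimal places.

Switching from a contribution of 49 to 0 lets Ravi keep an extra 49 labor-hours, but lowers the canal-maintenance pool by 49, which costs Ravi their own share of that drop: 0.30 × 49 = 14.70.
Net gain = 49 − 14.70 = 34.30. The private return per contributed unit (0.30) is below 1, so free-riding is indeed the best response regardless of what the others do.

34.30 labor-hours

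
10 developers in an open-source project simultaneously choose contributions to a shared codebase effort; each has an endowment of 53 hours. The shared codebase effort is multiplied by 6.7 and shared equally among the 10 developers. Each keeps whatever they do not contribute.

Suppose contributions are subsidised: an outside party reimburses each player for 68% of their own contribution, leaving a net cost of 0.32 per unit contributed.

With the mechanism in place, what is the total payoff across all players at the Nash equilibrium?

Under the mechanism each unit contributed yields (6.7/10) / 0.32 = 2.0938 back to its contributor per unit of net cost, which exceeds 1, making full contribution the dominant choice for everyone.
So the Nash equilibrium is full contribution by all 10; the group earns 10 × (53 × 0.68 + 6.7 × 53) = 3911.40.

3911.40 hours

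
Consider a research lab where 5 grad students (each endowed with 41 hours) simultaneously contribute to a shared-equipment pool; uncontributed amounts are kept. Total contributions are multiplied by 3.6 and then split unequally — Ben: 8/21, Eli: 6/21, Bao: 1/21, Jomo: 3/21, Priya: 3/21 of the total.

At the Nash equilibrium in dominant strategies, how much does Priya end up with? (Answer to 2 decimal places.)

A player with share s gets back 3.6·s per unit contributed, so full contribution is dominant for anyone with s > 1/3.6 = 0.2778 and zero contribution is dominant for anyone below.
The shares above 0.2778 belong to Ben and Eli, contributing 41 each; the remaining 3 contribute 0. Total contributed: 82.
Priya keeps 41 and receives 3.6 × 82 × 3/21 = 42.17 from the shared-equipment pool, for a payoff of 83.17.

83.17 hours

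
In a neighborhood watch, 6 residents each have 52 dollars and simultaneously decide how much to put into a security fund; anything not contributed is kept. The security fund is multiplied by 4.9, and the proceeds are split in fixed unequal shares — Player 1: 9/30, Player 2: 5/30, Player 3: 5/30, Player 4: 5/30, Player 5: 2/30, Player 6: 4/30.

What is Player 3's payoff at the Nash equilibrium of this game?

A player with share s gets back 4.9·s per unit contributed, so full contribution is dominant for anyone with s > 1/4.9 = 0.2041 and zero contribution is dominant for anyone below.
Player 1 alone (share 9/30) is above the threshold, contributing 52; the remaining 5 contribute 0. Total contributed: 52.
Player 3 keeps 52 and receives 4.9 × 52 × 5/30 = 42.47 from the security fund, for a payoff of 94.47.

94.47 dollars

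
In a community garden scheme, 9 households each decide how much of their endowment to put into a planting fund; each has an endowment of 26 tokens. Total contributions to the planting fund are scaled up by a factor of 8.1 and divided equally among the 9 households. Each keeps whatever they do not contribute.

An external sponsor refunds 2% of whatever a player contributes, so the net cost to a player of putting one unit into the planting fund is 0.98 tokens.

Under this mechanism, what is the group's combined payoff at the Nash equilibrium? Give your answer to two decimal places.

234.00 tokens

The effective private return is (8.1/9) / 0.98 = 0.9184, which is still under 1, so the mechanism doesn't change anyone's dominant strategy: zero contribution.
Everyone keeps their endowment and the group total is 9 × 26 = 234.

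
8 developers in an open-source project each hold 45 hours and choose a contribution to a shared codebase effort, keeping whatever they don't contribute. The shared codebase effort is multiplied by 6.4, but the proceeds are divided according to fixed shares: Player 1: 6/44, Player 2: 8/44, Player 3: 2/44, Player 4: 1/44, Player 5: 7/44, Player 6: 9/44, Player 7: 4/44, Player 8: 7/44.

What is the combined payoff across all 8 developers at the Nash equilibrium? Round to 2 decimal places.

Each unit j contributes comes back to j as 6.4 × (j's share), so j prefers to contribute only if that share exceeds 1/6.4 = 0.1563; otherwise keeping the unit dominates.
Player 2, Player 5, Player 6 and Player 8 are above the threshold, contributing 45 each; the remaining 4 contribute 0. Total contributed: 180.
The shared codebase effort pays out 6.4 × 180 = 1152.00 in total (split across the unequal shares, but the aggregate is all that matters for the group sum).
The 4 free-riders keep 45 each, adding 180. Group total = 180 + 1152.00 = 1332.00.

1332.00 hours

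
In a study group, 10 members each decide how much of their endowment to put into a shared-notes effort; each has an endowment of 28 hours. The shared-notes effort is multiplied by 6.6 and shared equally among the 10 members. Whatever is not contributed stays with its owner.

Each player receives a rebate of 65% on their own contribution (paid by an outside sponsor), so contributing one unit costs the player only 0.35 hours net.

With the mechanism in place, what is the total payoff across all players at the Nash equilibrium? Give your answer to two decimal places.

With the mechanism, a contributed unit returns (6.6/10) / 0.35 = 1.8857 per unit of net cost to the contributor — now above 1 — so contributing fully is weakly dominant for every player.
At the Nash equilibrium everyone contributes 28. Group total payoff = 10 × (28 × 0.65 + 6.6 × 28) = 2030.00.

2030.00 hours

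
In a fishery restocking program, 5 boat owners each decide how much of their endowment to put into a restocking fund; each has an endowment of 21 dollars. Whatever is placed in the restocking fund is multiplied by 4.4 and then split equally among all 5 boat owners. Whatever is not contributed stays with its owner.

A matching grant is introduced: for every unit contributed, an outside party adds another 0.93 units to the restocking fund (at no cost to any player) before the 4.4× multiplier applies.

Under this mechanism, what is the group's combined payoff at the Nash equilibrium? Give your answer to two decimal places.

891.66 dollars

Under the mechanism each unit contributed yields 4.4 × 1.93 / 5 = 1.6984 back to its contributor per unit of net cost, which exceeds 1, making full contribution the dominant choice for everyone.
At the Nash equilibrium everyone contributes 21. Group total payoff = 4.4 × 1.93 × 105 = 891.66.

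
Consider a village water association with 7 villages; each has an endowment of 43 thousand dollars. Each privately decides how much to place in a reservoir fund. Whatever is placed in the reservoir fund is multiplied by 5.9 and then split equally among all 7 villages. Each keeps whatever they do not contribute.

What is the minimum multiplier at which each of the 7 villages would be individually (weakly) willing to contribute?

A contributed unit returns (multiplier)/7 to its contributor.
This reaches 1 exactly when the multiplier is 7.

7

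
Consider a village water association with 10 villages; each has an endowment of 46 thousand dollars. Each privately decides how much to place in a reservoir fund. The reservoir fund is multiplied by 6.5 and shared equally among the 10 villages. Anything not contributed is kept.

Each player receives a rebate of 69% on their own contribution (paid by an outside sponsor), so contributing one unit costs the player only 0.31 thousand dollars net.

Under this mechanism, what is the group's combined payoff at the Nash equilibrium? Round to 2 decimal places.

With the mechanism, a contributed unit returns (6.5/10) / 0.31 = 2.0968 per unit of net cost to the contributor — now above 1 — so contributing fully is weakly dominant for every player.
At the Nash equilibrium everyone contributes 46. Group total payoff = 10 × (46 × 0.69 + 6.5 × 46) = 3307.40.

3307.40 thousand dollars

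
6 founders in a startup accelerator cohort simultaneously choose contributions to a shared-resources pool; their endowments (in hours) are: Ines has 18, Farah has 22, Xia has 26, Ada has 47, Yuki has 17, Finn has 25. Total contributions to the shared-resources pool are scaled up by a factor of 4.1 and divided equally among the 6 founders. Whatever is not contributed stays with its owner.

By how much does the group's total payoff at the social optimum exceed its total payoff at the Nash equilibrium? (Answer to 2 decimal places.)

480.50 hours

The private return per contributed unit is 4.1/6 = 0.6833 < 1 for every player regardless of endowment, so the Nash equilibrium is zero contribution and the group total is Σ E_j = 18 + 22 + 26 + 47 + 17 + 25 = 155.
Each contributed unit returns 4.100 to the group, so the social optimum is full contribution by everyone: group total = 4.100 × 155 = 635.50.
Efficiency loss = (4.100 − 1) × 155 = 480.50.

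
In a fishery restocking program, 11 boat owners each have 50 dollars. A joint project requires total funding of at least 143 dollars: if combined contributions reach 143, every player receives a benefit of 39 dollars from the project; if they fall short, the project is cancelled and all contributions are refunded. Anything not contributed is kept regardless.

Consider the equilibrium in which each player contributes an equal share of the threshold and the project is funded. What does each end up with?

Equal share of the threshold: 143/11 = 13.
At this profile no one gains by cutting their contribution: any cut drops the total below 143, the project is cancelled, contributions are refunded, and the deviator ends with 50, which is less than 50 − 13 + 39 = 76. Contributing more than 13 just wastes the excess. So contributing exactly 13 is a best response.
Each player's payoff: 50 − 13 + 39 = 76.

76 dollars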